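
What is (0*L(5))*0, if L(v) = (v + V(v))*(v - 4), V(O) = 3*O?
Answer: 0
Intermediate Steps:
L(v) = 4*v*(-4 + v) (L(v) = (v + 3*v)*(v - 4) = (4*v)*(-4 + v) = 4*v*(-4 + v))
(0*L(5))*0 = (0*(4*5*(-4 + 5)))*0 = (0*(4*5*1))*0 = (0*20)*0 = 0*0 = 0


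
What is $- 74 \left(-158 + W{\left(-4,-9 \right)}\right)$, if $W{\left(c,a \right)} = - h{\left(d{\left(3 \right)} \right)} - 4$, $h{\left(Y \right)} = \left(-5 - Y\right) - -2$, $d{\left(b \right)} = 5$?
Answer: $11396$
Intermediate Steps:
$h{\left(Y \right)} = -3 - Y$ ($h{\left(Y \right)} = \left(-5 - Y\right) + 2 = -3 - Y$)
$W{\left(c,a \right)} = 4$ ($W{\left(c,a \right)} = - (-3 - 5) - 4 = \left(-1\right) \left(-8\right) - 4 = 8 - 4 = 4$)
$- 74 \left(-158 + W{\left(-4,-9 \right)}\right) = - 74 \left(-158 + 4\right) = \left(-74\right) \left(-154\right) = 11396$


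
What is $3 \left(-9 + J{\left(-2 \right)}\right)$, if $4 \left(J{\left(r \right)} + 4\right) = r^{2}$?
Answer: $-36$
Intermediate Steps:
$J{\left(r \right)} = -4 + \frac{r^{2}}{4}$
$3 \left(-9 + J{\left(-2 \right)}\right) = 3 \left(-9 - \left(4 - \frac{\left(-2\right)^{2}}{4}\right)\right) = 3 \left(-9 + \left(-4 + \frac{1}{4} \cdot 4\right)\right) = 3 \left(-9 + \left(-4 + 1\right)\right) = 3 \left(-9 - 3\right) = 3 \left(-12\right) = -36$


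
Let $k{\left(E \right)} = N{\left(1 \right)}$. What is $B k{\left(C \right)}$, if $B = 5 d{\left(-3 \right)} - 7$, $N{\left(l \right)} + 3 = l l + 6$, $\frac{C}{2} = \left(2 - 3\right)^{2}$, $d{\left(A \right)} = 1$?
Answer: $-8$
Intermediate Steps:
$C = 2$ ($C = 2 \left(2 - 3\right)^{2} = 2 \left(-1\right)^{2} = 2 \cdot 1 = 2$)
$N{\left(l \right)} = 3 + l^{2}$ ($N{\left(l \right)} = -3 + \left(l l + 6\right) = -3 + \left(l^{2} + 6\right) = -3 + \left(6 + l^{2}\right) = 3 + l^{2}$)
$k{\left(E \right)} = 4$ ($k{\left(E \right)} = 3 + 1^{2} = 3 + 1 = 4$)
$B = -2$ ($B = 5 \cdot 1 - 7 = 5 - 7 = -2$)
$B k{\left(C \right)} = \left(-2\right) 4 = -8$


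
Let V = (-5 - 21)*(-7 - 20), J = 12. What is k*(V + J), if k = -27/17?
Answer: -1134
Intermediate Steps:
k = -27/17 (k = -27*1/17 = -27/17 ≈ -1.5882)
V = 702 (V = -26*(-27) = 702)
k*(V + J) = -27*(702 + 12)/17 = -27/17*714 = -1134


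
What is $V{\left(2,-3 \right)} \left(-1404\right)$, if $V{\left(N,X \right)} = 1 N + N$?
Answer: $-5616$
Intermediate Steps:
$V{\left(N,X \right)} = 2 N$ ($V{\left(N,X \right)} = N + N = 2 N$)
$V{\left(2,-3 \right)} \left(-1404\right) = 2 \cdot 2 \left(-1404\right) = 4 \left(-1404\right) = -5616$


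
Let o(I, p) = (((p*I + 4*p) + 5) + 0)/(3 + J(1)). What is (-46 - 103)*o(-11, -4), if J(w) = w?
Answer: -4917/4 ≈ -1229.3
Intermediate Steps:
o(I, p) = 5/4 + p + I*p/4 (o(I, p) = (((p*I + 4*p) + 5) + 0)/(3 + 1) = (((I*p + 4*p) + 5) + 0)/4 = (((4*p + I*p) + 5) + 0)*(¼) = ((5 + 4*p + I*p) + 0)*(¼) = (5 + 4*p + I*p)*(¼) = 5/4 + p + I*p/4)
(-46 - 103)*o(-11, -4) = (-46 - 103)*(5/4 - 4 + (¼)*(-11)*(-4)) = -149*(5/4 - 4 + 11) = -149*33/4 = -4917/4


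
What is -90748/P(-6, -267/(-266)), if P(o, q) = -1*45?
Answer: 90748/45 ≈ 2016.6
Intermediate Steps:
P(o, q) = -45
-90748/P(-6, -267/(-266)) = -90748/(-45) = -90748*(-1/45) = 90748/45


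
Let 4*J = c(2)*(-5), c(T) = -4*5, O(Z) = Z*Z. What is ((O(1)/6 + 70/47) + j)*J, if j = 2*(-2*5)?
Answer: -129325/282 ≈ -458.60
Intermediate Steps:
O(Z) = Z**2
c(T) = -20
J = 25 (J = (-20*(-5))/4 = (1/4)*100 = 25)
j = -20 (j = 2*(-10) = -20)
((O(1)/6 + 70/47) + j)*J = ((1**2/6 + 70/47) - 20)*25 = ((1*(1/6) + 70*(1/47)) - 20)*25 = ((1/6 + 70/47) - 20)*25 = (467/282 - 20)*25 = -5173/282*25 = -129325/282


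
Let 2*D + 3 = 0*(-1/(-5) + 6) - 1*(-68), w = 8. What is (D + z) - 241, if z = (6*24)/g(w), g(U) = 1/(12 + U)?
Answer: 5343/2 ≈ 2671.5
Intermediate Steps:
D = 65/2 (D = -3/2 + (0*(-1/(-5) + 6) - 1*(-68))/2 = -3/2 + (0*(-1*(-1/5) + 6) + 68)/2 = -3/2 + (0*(1/5 + 6) + 68)/2 = -3/2 + (0*(31/5) + 68)/2 = -3/2 + (0 + 68)/2 = -3/2 + (1/2)*68 = -3/2 + 34 = 65/2 ≈ 32.500)
z = 2880 (z = (6*24)/(1/(12 + 8)) = 144/(1/20) = 144*20 = 2880)
(D + z) - 241 = (65/2 + 2880) - 241 = 5825/2 - 241 = 5343/2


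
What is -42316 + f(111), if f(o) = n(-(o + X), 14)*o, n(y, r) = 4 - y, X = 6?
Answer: -28885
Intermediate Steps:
f(o) = o*(10 + o) (f(o) = (4 - (-1)*(o + 6))*o = (4 - (-1)*(6 + o))*o = (4 - (-6 - o))*o = (4 + (6 + o))*o = (10 + o)*o = o*(10 + o))
-42316 + f(111) = -42316 + 111*(10 + 111) = -42316 + 111*121 = -42316 + 13431 = -28885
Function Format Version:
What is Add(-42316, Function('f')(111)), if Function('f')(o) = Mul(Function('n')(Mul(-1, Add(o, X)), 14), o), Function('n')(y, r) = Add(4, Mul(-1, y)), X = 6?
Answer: -28885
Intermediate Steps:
Function('f')(o) = Mul(o, Add(10, o)) (Function('f')(o) = Mul(Add(4, Mul(-1, Mul(-1, Add(o, 6)))), o) = Mul(Add(4, Mul(-1, Mul(-1, Add(6, o)))), o) = Mul(Add(4, Mul(-1, Add(-6, Mul(-1, o)))), o) = Mul(Add(4, Add(6, o)), o) = Mul(Add(10, o), o) = Mul(o, Add(10, o)))
Add(-42316, Function('f')(111)) = Add(-42316, Mul(111, Add(10, 111))) = Add(-42316, Mul(111, 121)) = Add(-42316, 13431) = -28885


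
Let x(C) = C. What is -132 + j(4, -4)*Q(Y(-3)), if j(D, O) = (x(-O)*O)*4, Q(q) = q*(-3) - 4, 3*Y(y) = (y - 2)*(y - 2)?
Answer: 1724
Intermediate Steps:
Y(y) = (-2 + y)²/3 (Y(y) = ((y - 2)*(y - 2))/3 = ((-2 + y)*(-2 + y))/3 = (-2 + y)²/3)
Q(q) = -4 - 3*q (Q(q) = -3*q - 4 = -4 - 3*q)
j(D, O) = -4*O² (j(D, O) = ((-O)*O)*4 = -O²*4 = -4*O²)
-132 + j(4, -4)*Q(Y(-3)) = -132 + (-4*(-4)²)*(-4 - (-2 - 3)²) = -132 + (-4*16)*(-4 - (-5)²) = -132 - 64*(-4 - 25) = -132 - 64*(-29) = -132 + 1856 = 1724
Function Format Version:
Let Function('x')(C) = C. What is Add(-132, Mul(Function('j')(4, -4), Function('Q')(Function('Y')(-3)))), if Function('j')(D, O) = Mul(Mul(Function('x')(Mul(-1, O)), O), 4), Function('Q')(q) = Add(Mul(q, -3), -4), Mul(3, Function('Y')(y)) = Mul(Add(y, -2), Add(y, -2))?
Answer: 1724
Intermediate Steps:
Function('Y')(y) = Mul(Rational(1, 3), Pow(Add(-2, y), 2)) (Function('Y')(y) = Mul(Rational(1, 3), Mul(Add(y, -2), Add(y, -2))) = Mul(Rational(1, 3), Mul(Add(-2, y), Add(-2, y))) = Mul(Rational(1, 3), Pow(Add(-2, y), 2)))
Function('Q')(q) = Add(-4, Mul(-3, q)) (Function('Q')(q) = Add(Mul(-3, q), -4) = Add(-4, Mul(-3, q)))
Function('j')(D, O) = Mul(-4, Pow(O, 2)) (Function('j')(D, O) = Mul(Mul(Mul(-1, O), O), 4) = Mul(Mul(-1, Pow(O, 2)), 4) = Mul(-4, Pow(O, 2)))
Add(-132, Mul(Function('j')(4, -4), Function('Q')(Function('Y')(-3)))) = Add(-132, Mul(Mul(-4, Pow(-4, 2)), Add(-4, Mul(-3, Mul(Rational(1, 3), Pow(Add(-2, -3), 2)))))) = Add(-132, Mul(Mul(-4, 16), Add(-4, Mul(-3, Mul(Rational(1, 3), Pow(-5, 2)))))) = Add(-132, Mul(-64, Add(-4, Mul(-3, Mul(Rational(1, 3), 25))))) = Add(-132, Mul(-64, Add(-4, Mul(-3, Rational(25, 3))))) = Add(-132, Mul(-64, Add(-4, -25))) = Add(-132, Mul(-64, -29)) = Add(-132, 1856) = 1724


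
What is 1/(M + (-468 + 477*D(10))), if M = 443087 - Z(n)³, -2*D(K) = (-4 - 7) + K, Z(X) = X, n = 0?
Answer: 2/885715 ≈ 2.2581e-6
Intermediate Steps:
D(K) = 11/2 - K/2 (D(K) = -((-4 - 7) + K)/2 = -(-11 + K)/2 = 11/2 - K/2)
M = 443087 (M = 443087 - 1*0³ = 443087 - 1*0 = 443087 + 0 = 443087)
1/(M + (-468 + 477*D(10))) = 1/(443087 + (-468 + 477*(11/2 - ½*10))) = 1/(443087 + (-468 + 477*(11/2 - 5))) = 1/(443087 + (-468 + 477*(½))) = 1/(443087 + (-468 + 477/2)) = 1/(443087 - 459/2) = 1/(885715/2) = 2/885715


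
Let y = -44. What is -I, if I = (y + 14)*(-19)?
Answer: -570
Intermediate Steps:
I = 570 (I = (-44 + 14)*(-19) = -30*(-19) = 570)
-I = -1*570 = -570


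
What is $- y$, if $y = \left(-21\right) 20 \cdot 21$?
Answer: $8820$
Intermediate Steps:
$y = -8820$ ($y = \left(-420\right) 21 = -8820$)
$- y = \left(-1\right) \left(-8820\right) = 8820$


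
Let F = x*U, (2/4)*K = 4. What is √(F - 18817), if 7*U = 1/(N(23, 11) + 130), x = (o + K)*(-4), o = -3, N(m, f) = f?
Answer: I*√18330957813/987 ≈ 137.18*I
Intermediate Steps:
K = 8 (K = 2*4 = 8)
x = -20 (x = (-3 + 8)*(-4) = 5*(-4) = -20)
U = 1/987 (U = 1/(7*(11 + 130)) = (⅐)/141 = (⅐)*(1/141) = 1/987 ≈ 0.0010132)
F = -20/987 (F = -20*1/987 = -20/987 ≈ -0.020263)
√(F - 18817) = √(-20/987 - 18817) = √(-18572399/987) = I*√18330957813/987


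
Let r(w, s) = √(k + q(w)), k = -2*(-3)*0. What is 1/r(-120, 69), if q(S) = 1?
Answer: 1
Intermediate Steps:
k = 0 (k = 6*0 = 0)
r(w, s) = 1 (r(w, s) = √(0 + 1) = √1 = 1)
1/r(-120, 69) = 1/1 = 1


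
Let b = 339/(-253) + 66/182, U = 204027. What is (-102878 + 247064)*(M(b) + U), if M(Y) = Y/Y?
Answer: 29417981208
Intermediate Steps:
b = -22500/23023 (b = 339*(-1/253) + 66*(1/182) = -339/253 + 33/91 = -22500/23023 ≈ -0.97728)
M(Y) = 1
(-102878 + 247064)*(M(b) + U) = (-102878 + 247064)*(1 + 204027) = 144186*204028 = 29417981208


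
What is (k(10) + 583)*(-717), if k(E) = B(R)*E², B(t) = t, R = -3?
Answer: -202911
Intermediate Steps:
k(E) = -3*E²
(k(10) + 583)*(-717) = (-3*10² + 583)*(-717) = (-3*100 + 583)*(-717) = (-300 + 583)*(-717) = 283*(-717) = -202911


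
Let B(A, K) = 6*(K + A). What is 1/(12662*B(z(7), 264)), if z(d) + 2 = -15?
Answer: 1/18765084 ≈ 5.3290e-8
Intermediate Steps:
z(d) = -17 (z(d) = -2 - 15 = -17)
B(A, K) = 6*A + 6*K (B(A, K) = 6*(A + K) = 6*A + 6*K)
1/(12662*B(z(7), 264)) = 1/(12662*(6*(-17) + 6*264)) = 1/(12662*(-102 + 1584)) = (1/12662)/1482 = (1/12662)*(1/1482) = 1/18765084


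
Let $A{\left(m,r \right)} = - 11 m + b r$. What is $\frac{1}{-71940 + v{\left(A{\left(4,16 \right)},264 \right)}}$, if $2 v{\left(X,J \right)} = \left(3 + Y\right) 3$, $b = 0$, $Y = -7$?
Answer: $- \frac{1}{71946} \approx -1.3899 \cdot 10^{-5}$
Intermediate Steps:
$A{\left(m,r \right)} = - 11 m$ ($A{\left(m,r \right)} = - 11 m + 0 r = - 11 m + 0 = - 11 m$)
$v{\left(X,J \right)} = -6$ ($v{\left(X,J \right)} = \frac{\left(3 - 7\right) 3}{2} = \frac{\left(-4\right) 3}{2} = \frac{1}{2} \left(-12\right) = -6$)
$\frac{1}{-71940 + v{\left(A{\left(4,16 \right)},264 \right)}} = \frac{1}{-71940 - 6} = \frac{1}{-71946} = - \frac{1}{71946}$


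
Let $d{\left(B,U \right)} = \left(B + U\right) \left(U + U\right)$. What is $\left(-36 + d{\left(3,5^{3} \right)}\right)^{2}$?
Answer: $1021697296$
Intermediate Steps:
$d{\left(B,U \right)} = 2 U \left(B + U\right)$ ($d{\left(B,U \right)} = \left(B + U\right) 2 U = 2 U \left(B + U\right)$)
$\left(-36 + d{\left(3,5^{3} \right)}\right)^{2} = \left(-36 + 2 \cdot 5^{3} \left(3 + 5^{3}\right)\right)^{2} = \left(-36 + 2 \cdot 125 \left(3 + 125\right)\right)^{2} = \left(-36 + 2 \cdot 125 \cdot 128\right)^{2} = \left(-36 + 32000\right)^{2} = 31964^{2} = 1021697296$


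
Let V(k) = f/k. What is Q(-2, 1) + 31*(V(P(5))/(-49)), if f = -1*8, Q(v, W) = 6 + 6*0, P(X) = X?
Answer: 1718/245 ≈ 7.0122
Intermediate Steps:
Q(v, W) = 6 (Q(v, W) = 6 + 0 = 6)
f = -8
V(k) = -8/k
Q(-2, 1) + 31*(V(P(5))/(-49)) = 6 + 31*(-8/5/(-49)) = 6 + 31*(-8*1/5*(-1/49)) = 6 + 31*(-8/5*(-1/49)) = 6 + 31*(8/245) = 6 + 248/245 = 1718/245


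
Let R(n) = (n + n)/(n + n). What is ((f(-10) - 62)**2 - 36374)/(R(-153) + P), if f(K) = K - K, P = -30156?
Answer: 6506/6031 ≈ 1.0788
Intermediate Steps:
f(K) = 0
R(n) = 1 (R(n) = (2*n)/((2*n)) = (2*n)*(1/(2*n)) = 1)
((f(-10) - 62)**2 - 36374)/(R(-153) + P) = ((0 - 62)**2 - 36374)/(1 - 30156) = ((-62)**2 - 36374)/(-30155) = (3844 - 36374)*(-1/30155) = -32530*(-1/30155) = 6506/6031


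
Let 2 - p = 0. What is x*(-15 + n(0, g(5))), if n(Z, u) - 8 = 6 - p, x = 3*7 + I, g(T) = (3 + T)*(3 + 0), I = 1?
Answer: -66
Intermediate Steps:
p = 2 (p = 2 - 1*0 = 2 + 0 = 2)
g(T) = 9 + 3*T (g(T) = (3 + T)*3 = 9 + 3*T)
x = 22 (x = 3*7 + 1 = 21 + 1 = 22)
n(Z, u) = 12 (n(Z, u) = 8 + (6 - 1*2) = 8 + (6 - 2) = 8 + 4 = 12)
x*(-15 + n(0, g(5))) = 22*(-15 + 12) = 22*(-3) = -66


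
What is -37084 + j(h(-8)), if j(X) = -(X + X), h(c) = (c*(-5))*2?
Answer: -37244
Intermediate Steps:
h(c) = -10*c (h(c) = -5*c*2 = -10*c)
j(X) = -2*X
-37084 + j(h(-8)) = -37084 - (-20)*(-8) = -37084 - 2*80 = -37084 - 160 = -37244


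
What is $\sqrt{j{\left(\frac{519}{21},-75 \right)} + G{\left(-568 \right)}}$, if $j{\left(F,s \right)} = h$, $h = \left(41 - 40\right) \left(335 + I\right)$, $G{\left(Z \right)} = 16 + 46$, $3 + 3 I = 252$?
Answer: $4 \sqrt{30} \approx 21.909$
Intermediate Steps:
$I = 83$ ($I = -1 + \frac{1}{3} \cdot 252 = -1 + 84 = 83$)
$G{\left(Z \right)} = 62$
$h = 418$ ($h = \left(41 - 40\right) \left(335 + 83\right) = 1 \cdot 418 = 418$)
$j{\left(F,s \right)} = 418$
$\sqrt{j{\left(\frac{519}{21},-75 \right)} + G{\left(-568 \right)}} = \sqrt{418 + 62} = \sqrt{480} = 4 \sqrt{30}$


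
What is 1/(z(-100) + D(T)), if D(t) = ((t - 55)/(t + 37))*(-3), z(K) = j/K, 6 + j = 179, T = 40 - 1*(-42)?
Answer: -11900/28687 ≈ -0.41482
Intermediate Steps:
T = 82 (T = 40 + 42 = 82)
j = 173 (j = -6 + 179 = 173)
z(K) = 173/K
D(t) = -3*(-55 + t)/(37 + t) (D(t) = ((-55 + t)/(37 + t))*(-3) = -3*(-55 + t)/(37 + t))
1/(z(-100) + D(T)) = 1/(173/(-100) + 3*(55 - 1*82)/(37 + 82)) = 1/(173*(-1/100) + 3*(55 - 82)/119) = 1/(-173/100 + 3*(1/119)*(-27)) = 1/(-173/100 - 81/119) = 1/(-28687/11900) = -11900/28687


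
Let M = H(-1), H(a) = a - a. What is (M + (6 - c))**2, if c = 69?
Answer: 3969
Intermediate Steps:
H(a) = 0
M = 0
(M + (6 - c))**2 = (0 + (6 - 1*69))**2 = (0 + (6 - 69))**2 = (0 - 63)**2 = (-63)**2 = 3969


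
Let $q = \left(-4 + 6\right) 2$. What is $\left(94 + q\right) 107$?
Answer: $10486$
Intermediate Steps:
$q = 4$ ($q = 2 \cdot 2 = 4$)
$\left(94 + q\right) 107 = \left(94 + 4\right) 107 = 98 \cdot 107 = 10486$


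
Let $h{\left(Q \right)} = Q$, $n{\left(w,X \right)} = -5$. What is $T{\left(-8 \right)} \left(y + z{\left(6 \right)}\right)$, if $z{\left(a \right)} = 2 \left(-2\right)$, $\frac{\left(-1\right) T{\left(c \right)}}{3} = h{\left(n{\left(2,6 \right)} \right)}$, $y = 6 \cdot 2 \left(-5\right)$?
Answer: $-960$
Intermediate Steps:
$y = -60$ ($y = 12 \left(-5\right) = -60$)
$T{\left(c \right)} = 15$ ($T{\left(c \right)} = \left(-3\right) \left(-5\right) = 15$)
$z{\left(a \right)} = -4$
$T{\left(-8 \right)} \left(y + z{\left(6 \right)}\right) = 15 \left(-60 - 4\right) = 15 \left(-64\right) = -960$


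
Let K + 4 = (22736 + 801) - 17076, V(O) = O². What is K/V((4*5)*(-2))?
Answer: 6457/1600 ≈ 4.0356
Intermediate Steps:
K = 6457 (K = -4 + ((22736 + 801) - 17076) = -4 + (23537 - 17076) = -4 + 6461 = 6457)
K/V((4*5)*(-2)) = 6457/(((4*5)*(-2))²) = 6457/((20*(-2))²) = 6457/((-40)²) = 6457/1600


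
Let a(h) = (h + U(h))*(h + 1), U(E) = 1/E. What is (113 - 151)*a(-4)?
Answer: -969/2 ≈ -484.50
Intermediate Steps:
U(E) = 1/E
a(h) = (1 + h)*(h + 1/h) (a(h) = (h + 1/h)*(h + 1) = (h + 1/h)*(1 + h) = (1 + h)*(h + 1/h))
(113 - 151)*a(-4) = (113 - 151)*(1 - 4 + 1/(-4) + (-4)**2) = -38*(1 - 4 - 1/4 + 16) = -38*51/4 = -969/2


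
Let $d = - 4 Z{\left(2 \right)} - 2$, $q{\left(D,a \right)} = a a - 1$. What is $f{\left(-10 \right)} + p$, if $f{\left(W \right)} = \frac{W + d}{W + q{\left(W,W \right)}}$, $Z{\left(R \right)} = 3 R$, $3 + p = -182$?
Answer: $- \frac{16501}{89} \approx -185.4$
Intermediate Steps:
$p = -185$ ($p = -3 - 182 = -185$)
$q{\left(D,a \right)} = -1 + a^{2}$ ($q{\left(D,a \right)} = a^{2} - 1 = -1 + a^{2}$)
$d = -26$ ($d = - 4 \cdot 3 \cdot 2 - 2 = \left(-4\right) 6 - 2 = -24 - 2 = -26$)
$f{\left(W \right)} = \frac{-26 + W}{-1 + W + W^{2}}$ ($f{\left(W \right)} = \frac{W - 26}{W + \left(-1 + W^{2}\right)} = \frac{-26 + W}{-1 + W + W^{2}}$)
$f{\left(-10 \right)} + p = \frac{-26 - 10}{-1 - 10 + \left(-10\right)^{2}} - 185 = \frac{1}{-1 - 10 + 100} \left(-36\right) - 185 = \frac{1}{89} \left(-36\right) - 185 = - \frac{36}{89} - 185 = - \frac{16501}{89}$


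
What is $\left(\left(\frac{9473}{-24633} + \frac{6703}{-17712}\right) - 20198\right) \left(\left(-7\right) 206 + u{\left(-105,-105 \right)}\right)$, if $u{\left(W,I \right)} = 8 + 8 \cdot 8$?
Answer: $\frac{670745466666595}{24238872} \approx 2.7672 \cdot 10^{7}$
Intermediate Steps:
$u{\left(W,I \right)} = 72$ ($u{\left(W,I \right)} = 8 + 64 = 72$)
$\left(\left(\frac{9473}{-24633} + \frac{6703}{-17712}\right) - 20198\right) \left(\left(-7\right) 206 + u{\left(-105,-105 \right)}\right) = \left(\left(\frac{9473}{-24633} + \frac{6703}{-17712}\right) - 20198\right) \left(\left(-7\right) 206 + 72\right) = \left(\left(9473 \left(- \frac{1}{24633}\right) + 6703 \left(- \frac{1}{17712}\right)\right) - 20198\right) \left(-1442 + 72\right) = \left(\left(- \frac{9473}{24633} - \frac{6703}{17712}\right) - 20198\right) \left(-1370\right) = \left(- \frac{36988975}{48477744} - 20198\right) \left(-1370\right) = \left(- \frac{979190462287}{48477744}\right) \left(-1370\right) = \frac{670745466666595}{24238872}$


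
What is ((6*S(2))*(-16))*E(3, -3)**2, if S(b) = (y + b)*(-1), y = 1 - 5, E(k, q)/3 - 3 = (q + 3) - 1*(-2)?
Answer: -43200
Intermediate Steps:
E(k, q) = 24 + 3*q (E(k, q) = 9 + 3*((q + 3) - 1*(-2)) = 9 + 3*((3 + q) + 2) = 9 + 3*(5 + q) = 9 + (15 + 3*q) = 24 + 3*q)
y = -4
S(b) = 4 - b (S(b) = (-4 + b)*(-1) = 4 - b)
((6*S(2))*(-16))*E(3, -3)**2 = ((6*(4 - 1*2))*(-16))*(24 + 3*(-3))**2 = ((6*(4 - 2))*(-16))*(24 - 9)**2 = ((6*2)*(-16))*15**2 = (12*(-16))*225 = -192*225 = -43200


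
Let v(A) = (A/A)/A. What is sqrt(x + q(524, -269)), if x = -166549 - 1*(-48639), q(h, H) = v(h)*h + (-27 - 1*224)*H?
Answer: I*sqrt(50390) ≈ 224.48*I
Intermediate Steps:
v(A) = 1/A
q(h, H) = 1 - 251*H (q(h, H) = h/h + (-27 - 1*224)*H = 1 + (-27 - 224)*H = 1 - 251*H)
x = -117910 (x = -166549 + 48639 = -117910)
sqrt(x + q(524, -269)) = sqrt(-117910 + (1 - 251*(-269))) = sqrt(-117910 + (1 + 67519)) = sqrt(-117910 + 67520) = sqrt(-50390) = I*sqrt(50390)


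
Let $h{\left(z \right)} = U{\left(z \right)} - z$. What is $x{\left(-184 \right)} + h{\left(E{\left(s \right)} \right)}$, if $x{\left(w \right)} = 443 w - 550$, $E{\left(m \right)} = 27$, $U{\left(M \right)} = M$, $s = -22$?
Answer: $-82062$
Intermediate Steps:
$x{\left(w \right)} = -550 + 443 w$
$h{\left(z \right)} = 0$ ($h{\left(z \right)} = z - z = 0$)
$x{\left(-184 \right)} + h{\left(E{\left(s \right)} \right)} = \left(-550 + 443 \left(-184\right)\right) + 0 = \left(-550 - 81512\right) + 0 = -82062 + 0 = -82062$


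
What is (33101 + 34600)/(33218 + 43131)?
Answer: 67701/76349 ≈ 0.88673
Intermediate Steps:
(33101 + 34600)/(33218 + 43131) = 67701/76349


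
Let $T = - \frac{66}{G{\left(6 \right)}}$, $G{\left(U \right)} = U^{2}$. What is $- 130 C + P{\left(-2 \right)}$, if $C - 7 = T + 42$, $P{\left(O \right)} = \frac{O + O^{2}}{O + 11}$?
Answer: $- \frac{55183}{9} \approx -6131.4$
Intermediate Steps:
$P{\left(O \right)} = \frac{O + O^{2}}{11 + O}$
$T = - \frac{11}{6}$ ($T = - \frac{66}{6^{2}} = - \frac{66}{36} = \left(-66\right) \frac{1}{36} = - \frac{11}{6} \approx -1.8333$)
$C = \frac{283}{6}$ ($C = 7 + \left(- \frac{11}{6} + 42\right) = 7 + \frac{241}{6} = \frac{283}{6} \approx 47.167$)
$- 130 C + P{\left(-2 \right)} = \left(-130\right) \frac{283}{6} - \frac{2 \left(1 - 2\right)}{11 - 2} = - \frac{18395}{3} - 2 \cdot \frac{1}{9} \left(-1\right) = - \frac{18395}{3} - \frac{2}{9} \left(-1\right) = - \frac{18395}{3} + \frac{2}{9} = - \frac{55183}{9}$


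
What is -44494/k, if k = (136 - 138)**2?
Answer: -22247/2 ≈ -11124.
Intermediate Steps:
k = 4 (k = (-2)**2 = 4)
-44494/k = -44494/4 = -44494*1/4 = -22247/2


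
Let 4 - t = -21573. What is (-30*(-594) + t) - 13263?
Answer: 26134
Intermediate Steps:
t = 21577 (t = 4 - 1*(-21573) = 4 + 21573 = 21577)
(-30*(-594) + t) - 13263 = (-30*(-594) + 21577) - 13263 = (17820 + 21577) - 13263 = 39397 - 13263 = 26134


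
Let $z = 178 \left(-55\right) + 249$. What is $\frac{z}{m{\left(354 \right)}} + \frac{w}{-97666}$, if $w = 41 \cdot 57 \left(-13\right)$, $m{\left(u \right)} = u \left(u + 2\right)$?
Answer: $\frac{1448451919}{6154129992} \approx 0.23536$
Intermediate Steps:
$m{\left(u \right)} = u \left(2 + u\right)$
$z = -9541$ ($z = -9790 + 249 = -9541$)
$w = -30381$ ($w = 2337 \left(-13\right) = -30381$)
$\frac{z}{m{\left(354 \right)}} + \frac{w}{-97666} = - \frac{9541}{354 \left(2 + 354\right)} - \frac{30381}{-97666} = - \frac{9541}{354 \cdot 356} - - \frac{30381}{97666} = - \frac{9541}{126024} + \frac{30381}{97666} = \frac{1448451919}{6154129992}$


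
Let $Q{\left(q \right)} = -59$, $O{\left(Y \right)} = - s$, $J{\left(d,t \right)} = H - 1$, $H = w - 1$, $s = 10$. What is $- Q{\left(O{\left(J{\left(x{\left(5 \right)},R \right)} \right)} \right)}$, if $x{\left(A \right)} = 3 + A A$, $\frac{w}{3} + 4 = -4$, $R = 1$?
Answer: $59$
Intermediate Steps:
$w = -24$ ($w = -12 + 3 \left(-4\right) = -12 - 12 = -24$)
$x{\left(A \right)} = 3 + A^{2}$
$H = -25$ ($H = -24 - 1 = -25$)
$J{\left(d,t \right)} = -26$ ($J{\left(d,t \right)} = -25 - 1 = -26$)
$O{\left(Y \right)} = -10$ ($O{\left(Y \right)} = \left(-1\right) 10 = -10$)
$- Q{\left(O{\left(J{\left(x{\left(5 \right)},R \right)} \right)} \right)} = \left(-1\right) \left(-59\right) = 59$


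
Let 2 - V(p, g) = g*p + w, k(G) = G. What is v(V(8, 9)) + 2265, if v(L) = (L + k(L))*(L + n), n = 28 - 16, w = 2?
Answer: 10905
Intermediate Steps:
V(p, g) = -g*p (V(p, g) = 2 - (g*p + 2) = 2 - (2 + g*p) = 2 + (-2 - g*p) = -g*p)
n = 12
v(L) = 2*L*(12 + L) (v(L) = (L + L)*(L + 12) = (2*L)*(12 + L) = 2*L*(12 + L))
v(V(8, 9)) + 2265 = 2*(-1*9*8)*(12 - 1*9*8) + 2265 = 2*(-72)*(12 - 72) + 2265 = 2*(-72)*(-60) + 2265 = 8640 + 2265 = 10905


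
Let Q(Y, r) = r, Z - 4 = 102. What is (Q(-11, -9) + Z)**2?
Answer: 9409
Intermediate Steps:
Z = 106 (Z = 4 + 102 = 106)
(Q(-11, -9) + Z)**2 = (-9 + 106)**2 = 97**2 = 9409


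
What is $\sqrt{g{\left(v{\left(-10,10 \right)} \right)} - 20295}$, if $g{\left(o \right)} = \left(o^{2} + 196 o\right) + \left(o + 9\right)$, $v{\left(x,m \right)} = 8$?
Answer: $i \sqrt{18646} \approx 136.55 i$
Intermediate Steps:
$g{\left(o \right)} = 9 + o^{2} + 197 o$ ($g{\left(o \right)} = \left(o^{2} + 196 o\right) + \left(9 + o\right) = 9 + o^{2} + 197 o$)
$\sqrt{g{\left(v{\left(-10,10 \right)} \right)} - 20295} = \sqrt{\left(9 + 8^{2} + 197 \cdot 8\right) - 20295} = \sqrt{\left(9 + 64 + 1576\right) - 20295} = \sqrt{1649 - 20295} = \sqrt{-18646} = i \sqrt{18646}$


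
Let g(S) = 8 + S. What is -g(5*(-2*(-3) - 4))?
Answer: -18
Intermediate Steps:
-g(5*(-2*(-3) - 4)) = -(8 + 5*(-2*(-3) - 4)) = -(8 + 5*(6 - 4)) = -(8 + 5*2) = -(8 + 10) = -1*18 = -18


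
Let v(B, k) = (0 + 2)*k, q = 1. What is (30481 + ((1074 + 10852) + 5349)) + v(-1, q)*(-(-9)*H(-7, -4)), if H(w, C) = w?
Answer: 47630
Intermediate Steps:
v(B, k) = 2*k
(30481 + ((1074 + 10852) + 5349)) + v(-1, q)*(-(-9)*H(-7, -4)) = (30481 + ((1074 + 10852) + 5349)) + (2*1)*(-(-9)*(-7)) = (30481 + (11926 + 5349)) + 2*(-9*7) = (30481 + 17275) + 2*(-63) = 47756 - 126 = 47630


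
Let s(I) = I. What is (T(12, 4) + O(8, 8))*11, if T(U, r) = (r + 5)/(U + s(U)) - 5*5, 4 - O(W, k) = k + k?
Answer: -3223/8 ≈ -402.88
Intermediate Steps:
O(W, k) = 4 - 2*k (O(W, k) = 4 - (k + k) = 4 - 2*k)
T(U, r) = -25 + (5 + r)/(2*U) (T(U, r) = (r + 5)/(U + U) - 5*5 = (5 + r)/((2*U)) - 25 = (5 + r)*(1/(2*U)) - 25 = (5 + r)/(2*U) - 25 = -25 + (5 + r)/(2*U))
(T(12, 4) + O(8, 8))*11 = ((½)*(5 + 4 - 50*12)/12 + (4 - 2*8))*11 = ((½)*(1/12)*(5 + 4 - 600) + (4 - 16))*11 = ((½)*(1/12)*(-591) - 12)*11 = (-197/8 - 12)*11 = -293/8*11 = -3223/8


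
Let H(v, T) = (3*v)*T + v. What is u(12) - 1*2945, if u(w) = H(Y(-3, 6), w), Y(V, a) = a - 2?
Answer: -2797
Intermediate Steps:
Y(V, a) = -2 + a
H(v, T) = v + 3*T*v (H(v, T) = 3*T*v + v = v + 3*T*v)
u(w) = 4 + 12*w (u(w) = (-2 + 6)*(1 + 3*w) = 4*(1 + 3*w) = 4 + 12*w)
u(12) - 1*2945 = (4 + 12*12) - 1*2945 = (4 + 144) - 2945 = 148 - 2945 = -2797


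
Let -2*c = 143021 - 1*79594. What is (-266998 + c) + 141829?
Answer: -313765/2 ≈ -1.5688e+5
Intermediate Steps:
c = -63427/2 (c = -(143021 - 1*79594)/2 = -(143021 - 79594)/2 = -½*63427 = -63427/2 ≈ -31714.)
(-266998 + c) + 141829 = (-266998 - 63427/2) + 141829 = -597423/2 + 141829 = -313765/2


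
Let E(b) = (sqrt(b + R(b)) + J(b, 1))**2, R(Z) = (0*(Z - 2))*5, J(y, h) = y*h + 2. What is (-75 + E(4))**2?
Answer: 121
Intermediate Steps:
J(y, h) = 2 + h*y (J(y, h) = h*y + 2 = 2 + h*y)
R(Z) = 0 (R(Z) = (0*(-2 + Z))*5 = 0*5 = 0)
E(b) = (2 + b + sqrt(b))**2 (E(b) = (sqrt(b + 0) + (2 + 1*b))**2 = (sqrt(b) + (2 + b))**2 = (2 + b + sqrt(b))**2)
(-75 + E(4))**2 = (-75 + (2 + 4 + sqrt(4))**2)**2 = (-75 + (2 + 4 + 2)**2)**2 = (-75 + 8**2)**2 = (-75 + 64)**2 = (-11)**2 = 121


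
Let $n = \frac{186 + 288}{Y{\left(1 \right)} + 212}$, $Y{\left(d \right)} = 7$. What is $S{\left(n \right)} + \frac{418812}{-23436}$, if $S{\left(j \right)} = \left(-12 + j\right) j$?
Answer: $- \frac{407543561}{10407537} \approx -39.159$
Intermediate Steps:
$n = \frac{158}{73}$ ($n = \frac{186 + 288}{7 + 212} = \frac{474}{219} = 474 \cdot \frac{1}{219} = \frac{158}{73} \approx 2.1644$)
$S{\left(j \right)} = j \left(-12 + j\right)$
$S{\left(n \right)} + \frac{418812}{-23436} = \frac{158 \left(-12 + \frac{158}{73}\right)}{73} + \frac{418812}{-23436} = \frac{158}{73} \left(- \frac{718}{73}\right) + 418812 \left(- \frac{1}{23436}\right) = - \frac{113444}{5329} - \frac{34901}{1953} = - \frac{407543561}{10407537}$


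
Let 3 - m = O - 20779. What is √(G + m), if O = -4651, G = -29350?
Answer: I*√3917 ≈ 62.586*I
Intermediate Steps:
m = 25433 (m = 3 - (-4651 - 20779) = 3 - 1*(-25430) = 3 + 25430 = 25433)
√(G + m) = √(-29350 + 25433) = √(-3917) = I*√3917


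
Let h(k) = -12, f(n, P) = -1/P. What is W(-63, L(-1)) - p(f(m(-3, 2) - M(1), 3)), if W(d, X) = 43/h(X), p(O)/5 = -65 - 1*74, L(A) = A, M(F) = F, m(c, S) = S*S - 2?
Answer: 8297/12 ≈ 691.42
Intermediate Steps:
m(c, S) = -2 + S² (m(c, S) = S² - 2 = -2 + S²)
p(O) = -695 (p(O) = 5*(-65 - 1*74) = 5*(-65 - 74) = 5*(-139) = -695)
W(d, X) = -43/12 (W(d, X) = 43/(-12) = 43*(-1/12) = -43/12)
W(-63, L(-1)) - p(f(m(-3, 2) - M(1), 3)) = -43/12 - 1*(-695) = -43/12 + 695 = 8297/12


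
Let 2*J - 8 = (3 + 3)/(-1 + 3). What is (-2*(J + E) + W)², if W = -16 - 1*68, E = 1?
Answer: 9409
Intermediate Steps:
J = 11/2 (J = 4 + ((3 + 3)/(-1 + 3))/2 = 4 + (6/2)/2 = 4 + (6*(½))/2 = 4 + (½)*3 = 4 + 3/2 = 11/2 ≈ 5.5000)
W = -84 (W = -16 - 68 = -84)
(-2*(J + E) + W)² = (-2*(11/2 + 1) - 84)² = (-2*13/2 - 84)² = (-13 - 84)² = (-97)² = 9409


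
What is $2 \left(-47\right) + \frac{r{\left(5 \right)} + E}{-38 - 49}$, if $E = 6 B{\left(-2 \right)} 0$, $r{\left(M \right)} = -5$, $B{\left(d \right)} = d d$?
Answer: $- \frac{8173}{87} \approx -93.943$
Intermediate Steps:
$B{\left(d \right)} = d^{2}$
$E = 0$ ($E = 6 \left(-2\right)^{2} \cdot 0 = 6 \cdot 4 \cdot 0 = 24 \cdot 0 = 0$)
$2 \left(-47\right) + \frac{r{\left(5 \right)} + E}{-38 - 49} = 2 \left(-47\right) + \frac{-5 + 0}{-38 - 49} = -94 - \frac{5}{-87} = -94 - - \frac{5}{87} = -94 + \frac{5}{87} = - \frac{8173}{87}$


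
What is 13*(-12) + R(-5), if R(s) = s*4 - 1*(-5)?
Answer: -171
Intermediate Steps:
R(s) = 5 + 4*s (R(s) = 4*s + 5 = 5 + 4*s)
13*(-12) + R(-5) = 13*(-12) + (5 + 4*(-5)) = -156 + (5 - 20) = -156 - 15 = -171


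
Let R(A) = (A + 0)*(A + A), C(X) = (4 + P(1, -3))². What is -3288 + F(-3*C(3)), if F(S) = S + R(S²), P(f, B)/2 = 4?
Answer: 69657031032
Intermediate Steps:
P(f, B) = 8 (P(f, B) = 2*4 = 8)
C(X) = 144 (C(X) = (4 + 8)² = 12² = 144)
R(A) = 2*A² (R(A) = A*(2*A) = 2*A²)
F(S) = S + 2*S⁴ (F(S) = S + 2*(S²)² = S + 2*S⁴)
-3288 + F(-3*C(3)) = -3288 + (-3*144 + 2*(-3*144)⁴) = -3288 + (-432 + 2*(-432)⁴) = -3288 + (-432 + 2*34828517376) = -3288 + (-432 + 69657034752) = -3288 + 69657034320 = 69657031032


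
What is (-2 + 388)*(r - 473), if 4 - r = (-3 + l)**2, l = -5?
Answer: -205738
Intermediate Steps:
r = -60 (r = 4 - (-3 - 5)**2 = 4 - 1*(-8)**2 = 4 - 1*64 = 4 - 64 = -60)
(-2 + 388)*(r - 473) = (-2 + 388)*(-60 - 473) = 386*(-533) = -205738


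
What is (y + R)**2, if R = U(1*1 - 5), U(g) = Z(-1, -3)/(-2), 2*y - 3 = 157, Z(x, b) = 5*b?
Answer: 30625/4 ≈ 7656.3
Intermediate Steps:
y = 80 (y = 3/2 + (1/2)*157 = 3/2 + 157/2 = 80)
U(g) = 15/2 (U(g) = (5*(-3))/(-2) = -15*(-1/2) = 15/2)
R = 15/2 ≈ 7.5000
(y + R)**2 = (80 + 15/2)**2 = (175/2)**2 = 30625/4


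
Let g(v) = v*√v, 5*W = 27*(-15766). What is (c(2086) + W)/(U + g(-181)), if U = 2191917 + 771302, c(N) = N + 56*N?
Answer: 250137168666/21951681929255 + 15278934*I*√181/21951681929255 ≈ 0.011395 + 9.3641e-6*I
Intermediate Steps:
c(N) = 57*N
W = -425682/5 (W = (27*(-15766))/5 = (⅕)*(-425682) = -425682/5 ≈ -85136.)
g(v) = v^(3/2)
U = 2963219
(c(2086) + W)/(U + g(-181)) = (57*2086 - 425682/5)/(2963219 + (-181)^(3/2)) = (118902 - 425682/5)/(2963219 - 181*I*√181) = 168828/(5*(2963219 - 181*I*√181))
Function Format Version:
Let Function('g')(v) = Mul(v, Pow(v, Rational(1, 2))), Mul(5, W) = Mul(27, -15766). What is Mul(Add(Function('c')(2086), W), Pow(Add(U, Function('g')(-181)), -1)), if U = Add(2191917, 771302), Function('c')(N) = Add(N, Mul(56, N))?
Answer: Add(Rational(250137168666, 21951681929255), Mul(Rational(15278934, 21951681929255), I, Pow(181, Rational(1, 2)))) ≈ Add(0.011395, Mul(9.3641e-6, I))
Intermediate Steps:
Function('c')(N) = Mul(57, N)
W = Rational(-425682, 5) (W = Mul(Rational(1, 5), Mul(27, -15766)) = Mul(Rational(1, 5), -425682) = Rational(-425682, 5) ≈ -85136.)
Function('g')(v) = Pow(v, Rational(3, 2))
U = 2963219
Mul(Add(Function('c')(2086), W), Pow(Add(U, Function('g')(-181)), -1)) = Mul(Add(Mul(57, 2086), Rational(-425682, 5)), Pow(Add(2963219, Pow(-181, Rational(3, 2))), -1)) = Mul(Add(118902, Rational(-425682, 5)), Pow(Add(2963219, Mul(-181, I, Pow(181, Rational(1, 2)))), -1)) = Mul(Rational(168828, 5), Pow(Add(2963219, Mul(-181, I, Pow(181, Rational(1, 2)))), -1))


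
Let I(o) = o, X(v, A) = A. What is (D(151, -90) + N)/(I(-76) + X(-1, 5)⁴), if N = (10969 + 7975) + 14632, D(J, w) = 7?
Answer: 33583/549 ≈ 61.171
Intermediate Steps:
N = 33576 (N = 18944 + 14632 = 33576)
(D(151, -90) + N)/(I(-76) + X(-1, 5)⁴) = (7 + 33576)/(-76 + 5⁴) = 33583/(-76 + 625) = 33583/549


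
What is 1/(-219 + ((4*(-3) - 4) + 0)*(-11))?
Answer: -1/43 ≈ -0.023256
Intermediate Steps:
1/(-219 + ((4*(-3) - 4) + 0)*(-11)) = 1/(-219 + ((-12 - 4) + 0)*(-11)) = 1/(-219 + (-16 + 0)*(-11)) = 1/(-219 - 16*(-11)) = 1/(-219 + 176) = 1/(-43) = -1/43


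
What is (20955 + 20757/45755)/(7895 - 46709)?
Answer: -159802797/295989095 ≈ -0.53989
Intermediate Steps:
(20955 + 20757/45755)/(7895 - 46709) = (20955 + 20757*(1/45755))/(-38814) = (20955 + 20757/45755)*(-1/38814) = (958816782/45755)*(-1/38814) = -159802797/295989095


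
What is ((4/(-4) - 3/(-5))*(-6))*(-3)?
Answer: -36/5 ≈ -7.2000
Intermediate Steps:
((4/(-4) - 3/(-5))*(-6))*(-3) = ((4*(-¼) - 3*(-⅕))*(-6))*(-3) = ((-1 + ⅗)*(-6))*(-3) = -⅖*(-6)*(-3) = (12/5)*(-3) = -36/5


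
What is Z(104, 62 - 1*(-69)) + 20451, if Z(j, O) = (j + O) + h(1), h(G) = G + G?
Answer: 20688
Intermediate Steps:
h(G) = 2*G
Z(j, O) = 2 + O + j (Z(j, O) = (j + O) + 2*1 = (O + j) + 2 = 2 + O + j)
Z(104, 62 - 1*(-69)) + 20451 = (2 + (62 - 1*(-69)) + 104) + 20451 = (2 + (62 + 69) + 104) + 20451 = (2 + 131 + 104) + 20451 = 237 + 20451 = 20688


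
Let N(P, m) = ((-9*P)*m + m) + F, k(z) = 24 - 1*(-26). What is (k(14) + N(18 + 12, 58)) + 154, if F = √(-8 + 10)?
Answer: -15398 + √2 ≈ -15397.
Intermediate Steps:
F = √2 ≈ 1.4142
k(z) = 50 (k(z) = 24 + 26 = 50)
N(P, m) = m + √2 - 9*P*m (N(P, m) = ((-9*P)*m + m) + √2 = (-9*P*m + m) + √2 = (m - 9*P*m) + √2 = m + √2 - 9*P*m)
(k(14) + N(18 + 12, 58)) + 154 = (50 + (58 + √2 - 9*(18 + 12)*58)) + 154 = (50 + (58 + √2 - 9*30*58)) + 154 = (50 + (58 + √2 - 15660)) + 154 = (50 + (-15602 + √2)) + 154 = (-15552 + √2) + 154 = -15398 + √2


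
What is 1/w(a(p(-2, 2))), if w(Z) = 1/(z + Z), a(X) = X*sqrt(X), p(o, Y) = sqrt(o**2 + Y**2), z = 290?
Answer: 290 + 4*2**(1/4) ≈ 294.76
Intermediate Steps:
p(o, Y) = sqrt(Y**2 + o**2)
a(X) = X**(3/2)
w(Z) = 1/(290 + Z)
1/w(a(p(-2, 2))) = 1/(1/(290 + (sqrt(2**2 + (-2)**2))**(3/2))) = 1/(1/(290 + (sqrt(4 + 4))**(3/2))) = 1/(1/(290 + (sqrt(8))**(3/2))) = 1/(1/(290 + (2*sqrt(2))**(3/2))) = 1/(1/(290 + 4*2**(1/4))) = 290 + 4*2**(1/4)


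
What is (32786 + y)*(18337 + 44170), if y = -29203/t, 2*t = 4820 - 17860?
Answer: 13363616744961/6520 ≈ 2.0496e+9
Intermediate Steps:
t = -6520 (t = (4820 - 17860)/2 = (½)*(-13040) = -6520)
y = 29203/6520 (y = -29203/(-6520) = -29203*(-1/6520) = 29203/6520 ≈ 4.4790)
(32786 + y)*(18337 + 44170) = (32786 + 29203/6520)*(18337 + 44170) = (213793923/6520)*62507 = 13363616744961/6520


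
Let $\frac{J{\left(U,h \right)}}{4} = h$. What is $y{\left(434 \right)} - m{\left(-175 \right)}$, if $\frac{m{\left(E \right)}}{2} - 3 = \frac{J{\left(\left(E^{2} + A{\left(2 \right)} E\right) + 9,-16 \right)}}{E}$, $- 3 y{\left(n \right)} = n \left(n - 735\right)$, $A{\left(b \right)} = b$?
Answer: $\frac{22857416}{525} \approx 43538.0$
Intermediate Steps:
$J{\left(U,h \right)} = 4 h$
$y{\left(n \right)} = - \frac{n \left(-735 + n\right)}{3}$ ($y{\left(n \right)} = - \frac{n \left(n - 735\right)}{3} = - \frac{n \left(-735 + n\right)}{3}$)
$m{\left(E \right)} = 6 - \frac{128}{E}$ ($m{\left(E \right)} = 6 + 2 \frac{4 \left(-16\right)}{E} = 6 + 2 \left(- \frac{64}{E}\right) = 6 - \frac{128}{E}$)
$y{\left(434 \right)} - m{\left(-175 \right)} = \frac{1}{3} \cdot 434 \left(735 - 434\right) - \left(6 - \frac{128}{-175}\right) = \frac{1}{3} \cdot 434 \left(735 - 434\right) - \left(6 - - \frac{128}{175}\right) = \frac{1}{3} \cdot 434 \cdot 301 - \left(6 + \frac{128}{175}\right) = \frac{130634}{3} - \frac{1178}{175} = \frac{22857416}{525}$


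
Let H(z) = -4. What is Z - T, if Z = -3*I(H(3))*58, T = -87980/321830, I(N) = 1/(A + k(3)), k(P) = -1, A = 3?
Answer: -2791123/32183 ≈ -86.727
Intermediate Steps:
I(N) = ½ (I(N) = 1/(3 - 1) = 1/2 = ½)
T = -8798/32183 (T = -87980*1/321830 = -8798/32183 ≈ -0.27337)
Z = -87 (Z = -3*½*58 = -3/2*58 = -87)
Z - T = -87 - 1*(-8798/32183) = -87 + 8798/32183 = -2791123/32183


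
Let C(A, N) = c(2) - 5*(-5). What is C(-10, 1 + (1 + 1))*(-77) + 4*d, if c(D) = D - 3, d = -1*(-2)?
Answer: -1840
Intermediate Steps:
d = 2
c(D) = -3 + D
C(A, N) = 24 (C(A, N) = (-3 + 2) - 5*(-5) = -1 + 25 = 24)
C(-10, 1 + (1 + 1))*(-77) + 4*d = 24*(-77) + 4*2 = -1848 + 8 = -1840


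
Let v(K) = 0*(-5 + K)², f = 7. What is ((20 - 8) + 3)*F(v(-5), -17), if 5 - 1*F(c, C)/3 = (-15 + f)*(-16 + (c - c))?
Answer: -5535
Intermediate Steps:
v(K) = 0
F(c, C) = -369 (F(c, C) = 15 - 3*(-15 + 7)*(-16 + (c - c)) = 15 - (-24)*(-16 + 0) = 15 - (-24)*(-16) = 15 - 3*128 = 15 - 384 = -369)
((20 - 8) + 3)*F(v(-5), -17) = ((20 - 8) + 3)*(-369) = (12 + 3)*(-369) = 15*(-369) = -5535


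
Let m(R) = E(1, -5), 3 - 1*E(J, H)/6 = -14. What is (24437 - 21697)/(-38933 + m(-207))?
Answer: -2740/38831 ≈ -0.070562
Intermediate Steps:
E(J, H) = 102 (E(J, H) = 18 - 6*(-14) = 18 + 84 = 102)
m(R) = 102
(24437 - 21697)/(-38933 + m(-207)) = (24437 - 21697)/(-38933 + 102) = 2740/(-38831) = 2740*(-1/38831) = -2740/38831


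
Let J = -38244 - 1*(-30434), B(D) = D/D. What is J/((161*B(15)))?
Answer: -7810/161 ≈ -48.509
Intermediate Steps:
B(D) = 1
J = -7810 (J = -38244 + 30434 = -7810)
J/((161*B(15))) = -7810/(161*1) = -7810/161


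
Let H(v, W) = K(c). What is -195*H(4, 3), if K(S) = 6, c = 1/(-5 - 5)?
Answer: -1170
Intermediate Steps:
c = -⅒ (c = 1/(-10) = -⅒ ≈ -0.10000)
H(v, W) = 6
-195*H(4, 3) = -195*6 = -1170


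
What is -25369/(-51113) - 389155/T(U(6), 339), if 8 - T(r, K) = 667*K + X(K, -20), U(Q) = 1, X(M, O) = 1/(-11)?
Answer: 281896284491/127125902402 ≈ 2.2175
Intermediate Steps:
X(M, O) = -1/11
T(r, K) = 89/11 - 667*K (T(r, K) = 8 - (667*K - 1/11) = 8 - (-1/11 + 667*K) = 8 + (1/11 - 667*K) = 89/11 - 667*K)
-25369/(-51113) - 389155/T(U(6), 339) = -25369/(-51113) - 389155/(89/11 - 667*339) = -25369*(-1/51113) - 389155/(89/11 - 226113) = 25369/51113 - 389155/(-2487154/11) = 25369/51113 - 389155*(-11/2487154) = 25369/51113 + 4280705/2487154 = 281896284491/127125902402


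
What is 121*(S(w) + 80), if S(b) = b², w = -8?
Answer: 17424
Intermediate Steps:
121*(S(w) + 80) = 121*((-8)² + 80) = 121*(64 + 80) = 121*144 = 17424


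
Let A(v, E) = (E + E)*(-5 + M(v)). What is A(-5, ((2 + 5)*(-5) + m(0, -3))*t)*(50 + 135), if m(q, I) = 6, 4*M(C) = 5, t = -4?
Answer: -160950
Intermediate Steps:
M(C) = 5/4 (M(C) = (¼)*5 = 5/4)
A(v, E) = -15*E/2 (A(v, E) = (E + E)*(-5 + 5/4) = (2*E)*(-15/4) = -15*E/2)
A(-5, ((2 + 5)*(-5) + m(0, -3))*t)*(50 + 135) = (-15*((2 + 5)*(-5) + 6)*(-4)/2)*(50 + 135) = -15*(7*(-5) + 6)*(-4)/2*185 = -15*(-35 + 6)*(-4)/2*185 = -(-435)*(-4)/2*185 = -15/2*116*185 = -870*185 = -160950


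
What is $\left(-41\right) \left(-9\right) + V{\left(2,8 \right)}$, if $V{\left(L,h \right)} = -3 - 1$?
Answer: $365$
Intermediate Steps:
$V{\left(L,h \right)} = -4$
$\left(-41\right) \left(-9\right) + V{\left(2,8 \right)} = \left(-41\right) \left(-9\right) - 4 = 369 - 4 = 365$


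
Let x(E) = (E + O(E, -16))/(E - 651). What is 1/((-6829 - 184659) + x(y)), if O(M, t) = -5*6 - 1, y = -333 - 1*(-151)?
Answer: -833/159509291 ≈ -5.2223e-6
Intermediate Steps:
y = -182 (y = -333 + 151 = -182)
O(M, t) = -31 (O(M, t) = -30 - 1 = -31)
x(E) = (-31 + E)/(-651 + E) (x(E) = (E - 31)/(E - 651) = (-31 + E)/(-651 + E))
1/((-6829 - 184659) + x(y)) = 1/((-6829 - 184659) + (-31 - 182)/(-651 - 182)) = 1/(-191488 - 213/(-833)) = 1/(-191488 - 1/833*(-213)) = 1/(-191488 + 213/833) = 1/(-159509291/833) = -833/159509291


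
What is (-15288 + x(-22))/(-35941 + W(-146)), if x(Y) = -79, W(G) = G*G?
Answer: 15367/14625 ≈ 1.0507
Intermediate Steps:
W(G) = G**2
(-15288 + x(-22))/(-35941 + W(-146)) = (-15288 - 79)/(-35941 + (-146)**2) = -15367/(-35941 + 21316) = -15367/(-14625) = -15367*(-1/14625) = 15367/14625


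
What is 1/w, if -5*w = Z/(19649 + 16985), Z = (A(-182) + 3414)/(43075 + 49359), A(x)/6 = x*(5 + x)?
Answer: -8465567890/98349 ≈ -86077.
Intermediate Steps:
A(x) = 6*x*(5 + x) (A(x) = 6*(x*(5 + x)) = 6*x*(5 + x))
Z = 98349/46217 (Z = (6*(-182)*(5 - 182) + 3414)/(43075 + 49359) = (6*(-182)*(-177) + 3414)/92434 = (193284 + 3414)*(1/92434) = 196698*(1/92434) = 98349/46217 ≈ 2.1280)
w = -98349/8465567890 (w = -98349/(231085*(19649 + 16985)) = -98349/(231085*36634) = -1/5*98349/1693113578 = -98349/8465567890 ≈ -1.1618e-5)
1/w = 1/(-98349/8465567890) = -8465567890/98349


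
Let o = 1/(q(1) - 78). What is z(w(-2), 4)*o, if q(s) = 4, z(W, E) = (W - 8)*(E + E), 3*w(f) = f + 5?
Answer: 28/37 ≈ 0.75676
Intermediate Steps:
w(f) = 5/3 + f/3 (w(f) = (f + 5)/3 = (5 + f)/3 = 5/3 + f/3)
z(W, E) = 2*E*(-8 + W) (z(W, E) = (-8 + W)*(2*E) = 2*E*(-8 + W))
o = -1/74 (o = 1/(4 - 78) = 1/(-74) = -1/74 ≈ -0.013514)
z(w(-2), 4)*o = (2*4*(-8 + (5/3 + (⅓)*(-2))))*(-1/74) = (2*4*(-8 + (5/3 - ⅔)))*(-1/74) = (2*4*(-8 + 1))*(-1/74) = (2*4*(-7))*(-1/74) = -56*(-1/74) = 28/37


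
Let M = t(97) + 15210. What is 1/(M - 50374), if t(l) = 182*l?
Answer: -1/17510 ≈ -5.7110e-5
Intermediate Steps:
M = 32864 (M = 182*97 + 15210 = 17654 + 15210 = 32864)
1/(M - 50374) = 1/(32864 - 50374) = 1/(-17510) = -1/17510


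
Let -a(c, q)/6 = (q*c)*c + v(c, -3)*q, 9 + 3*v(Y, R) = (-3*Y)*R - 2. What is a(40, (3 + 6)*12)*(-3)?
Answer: 3336552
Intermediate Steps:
v(Y, R) = -11/3 - R*Y (v(Y, R) = -3 + ((-3*Y)*R - 2)/3 = -3 + (-3*R*Y - 2)/3 = -3 + (-2 - 3*R*Y)/3 = -3 + (-2/3 - R*Y) = -11/3 - R*Y)
a(c, q) = -6*q*c**2 - 6*q*(-11/3 + 3*c) (a(c, q) = -6*((q*c)*c + (-11/3 - 1*(-3)*c)*q) = -6*((c*q)*c + (-11/3 + 3*c)*q) = -6*(q*c**2 + q*(-11/3 + 3*c)) = -6*q*c**2 - 6*q*(-11/3 + 3*c))
a(40, (3 + 6)*12)*(-3) = (2*((3 + 6)*12)*(11 - 9*40 - 3*40**2))*(-3) = (2*(9*12)*(11 - 360 - 3*1600))*(-3) = (2*108*(11 - 360 - 4800))*(-3) = (2*108*(-5149))*(-3) = -1112184*(-3) = 3336552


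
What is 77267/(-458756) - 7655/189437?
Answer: -18149005859/86905360372 ≈ -0.20884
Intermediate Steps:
77267/(-458756) - 7655/189437 = 77267*(-1/458756) - 7655*1/189437 = -77267/458756 - 7655/189437 = -18149005859/86905360372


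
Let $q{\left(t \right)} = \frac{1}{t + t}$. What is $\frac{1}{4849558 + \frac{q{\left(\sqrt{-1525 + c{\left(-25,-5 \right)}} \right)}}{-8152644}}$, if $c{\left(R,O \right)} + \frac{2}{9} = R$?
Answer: $\frac{1998725090164843242438656}{9692933250809636865114323714049} - \frac{43480768 i \sqrt{218}}{9692933250809636865114323714049} \approx 2.062 \cdot 10^{-7} - 6.6232 \cdot 10^{-23} i$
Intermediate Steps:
$c{\left(R,O \right)} = - \frac{2}{9} + R$
$q{\left(t \right)} = \frac{1}{2 t}$
$\frac{1}{4849558 + \frac{q{\left(\sqrt{-1525 + c{\left(-25,-5 \right)}} \right)}}{-8152644}} = \frac{1}{4849558 + \frac{\frac{1}{2} \frac{1}{\sqrt{-1525 - \frac{227}{9}}}}{-8152644}} = \frac{1}{4849558 + \frac{1}{2 \sqrt{-1525 - \frac{227}{9}}} \left(- \frac{1}{8152644}\right)} = \frac{1}{4849558 + \frac{1}{2 \sqrt{- \frac{13952}{9}}} \left(- \frac{1}{8152644}\right)} = \frac{1}{4849558 + \frac{1}{2 \frac{8 i \sqrt{218}}{3}} \left(- \frac{1}{8152644}\right)} = \frac{1}{4849558 + \frac{\left(- \frac{3}{1744}\right) i \sqrt{218}}{2} \left(- \frac{1}{8152644}\right)} = \frac{1}{4849558 + - \frac{3 i \sqrt{218}}{3488} \left(- \frac{1}{8152644}\right)} = \frac{1}{4849558 + \frac{i \sqrt{218}}{9478807424}}$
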